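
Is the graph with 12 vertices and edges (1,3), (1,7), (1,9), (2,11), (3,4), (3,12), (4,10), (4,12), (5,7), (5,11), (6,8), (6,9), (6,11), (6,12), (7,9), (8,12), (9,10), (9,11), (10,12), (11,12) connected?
Yes (BFS from 1 visits [1, 3, 7, 9, 4, 12, 5, 6, 10, 11, 8, 2] — all 12 vertices reached)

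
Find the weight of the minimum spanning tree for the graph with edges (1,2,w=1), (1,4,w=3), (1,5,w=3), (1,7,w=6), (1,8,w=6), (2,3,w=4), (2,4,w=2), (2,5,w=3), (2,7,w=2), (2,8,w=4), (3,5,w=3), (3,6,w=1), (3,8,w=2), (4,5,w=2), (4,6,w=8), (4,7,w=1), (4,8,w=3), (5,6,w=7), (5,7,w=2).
12 (MST edges: (1,2,w=1), (2,4,w=2), (3,5,w=3), (3,6,w=1), (3,8,w=2), (4,5,w=2), (4,7,w=1); sum of weights 1 + 2 + 3 + 1 + 2 + 2 + 1 = 12)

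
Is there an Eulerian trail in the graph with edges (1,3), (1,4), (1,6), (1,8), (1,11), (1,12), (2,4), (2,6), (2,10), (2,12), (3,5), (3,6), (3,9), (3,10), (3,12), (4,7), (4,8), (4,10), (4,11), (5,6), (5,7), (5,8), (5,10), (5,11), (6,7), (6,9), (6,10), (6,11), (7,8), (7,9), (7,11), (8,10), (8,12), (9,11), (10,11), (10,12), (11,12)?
Yes — and in fact it has an Eulerian circuit (the graph is connected and all 12 vertices have even degree)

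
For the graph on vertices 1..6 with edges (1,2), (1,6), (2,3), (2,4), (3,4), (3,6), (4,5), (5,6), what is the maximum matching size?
3 (matching: (1,2), (3,4), (5,6); upper bound floor(n/2) = floor(6/2) = 3)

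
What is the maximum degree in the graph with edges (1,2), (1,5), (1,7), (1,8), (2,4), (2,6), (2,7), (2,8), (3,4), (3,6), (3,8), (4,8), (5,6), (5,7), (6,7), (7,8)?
5 (attained at vertices 2, 7, 8)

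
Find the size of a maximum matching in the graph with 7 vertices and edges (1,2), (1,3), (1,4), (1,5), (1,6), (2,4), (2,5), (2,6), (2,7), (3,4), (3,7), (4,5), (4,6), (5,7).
3 (matching: (1,5), (3,7), (4,6); upper bound floor(n/2) = floor(7/2) = 3)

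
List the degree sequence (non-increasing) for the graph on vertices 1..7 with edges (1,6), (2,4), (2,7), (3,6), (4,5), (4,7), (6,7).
[3, 3, 3, 2, 1, 1, 1] (degrees: deg(1)=1, deg(2)=2, deg(3)=1, deg(4)=3, deg(5)=1, deg(6)=3, deg(7)=3)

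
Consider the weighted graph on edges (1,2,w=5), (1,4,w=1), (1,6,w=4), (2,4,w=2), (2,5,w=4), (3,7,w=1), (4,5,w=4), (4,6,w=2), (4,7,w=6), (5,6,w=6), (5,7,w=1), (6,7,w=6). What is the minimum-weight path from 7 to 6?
6 (path: 7 -> 6; weights 6 = 6)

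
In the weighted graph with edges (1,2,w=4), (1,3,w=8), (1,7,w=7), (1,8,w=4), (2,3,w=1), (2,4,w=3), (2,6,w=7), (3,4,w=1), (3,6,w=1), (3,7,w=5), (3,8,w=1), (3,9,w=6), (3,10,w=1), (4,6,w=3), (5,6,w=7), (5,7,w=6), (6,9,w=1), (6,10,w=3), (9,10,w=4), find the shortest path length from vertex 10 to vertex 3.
1 (path: 10 -> 3; weights 1 = 1)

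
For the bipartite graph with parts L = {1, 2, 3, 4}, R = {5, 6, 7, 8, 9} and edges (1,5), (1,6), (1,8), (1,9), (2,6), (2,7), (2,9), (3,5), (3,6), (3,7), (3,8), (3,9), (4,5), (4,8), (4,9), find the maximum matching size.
4 (matching: (1,9), (2,7), (3,6), (4,8); upper bound min(|L|,|R|) = min(4,5) = 4)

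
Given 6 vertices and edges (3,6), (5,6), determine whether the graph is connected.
No, it has 4 components: {1}, {2}, {3, 5, 6}, {4}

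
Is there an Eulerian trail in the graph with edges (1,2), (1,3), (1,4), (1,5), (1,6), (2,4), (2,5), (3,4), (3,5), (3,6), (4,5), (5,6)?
No (4 vertices have odd degree: {1, 2, 5, 6}; Eulerian path requires 0 or 2)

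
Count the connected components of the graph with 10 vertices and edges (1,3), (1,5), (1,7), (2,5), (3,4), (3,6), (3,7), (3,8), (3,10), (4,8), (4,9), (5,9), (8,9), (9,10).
1 (components: {1, 2, 3, 4, 5, 6, 7, 8, 9, 10})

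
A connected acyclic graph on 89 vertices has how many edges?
88 (A tree on V vertices has V - 1 edges, so 89 - 1 = 88)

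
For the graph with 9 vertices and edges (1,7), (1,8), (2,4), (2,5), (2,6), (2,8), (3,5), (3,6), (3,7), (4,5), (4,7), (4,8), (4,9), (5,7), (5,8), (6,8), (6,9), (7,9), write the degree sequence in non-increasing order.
[5, 5, 5, 5, 4, 4, 3, 3, 2] (degrees: deg(1)=2, deg(2)=4, deg(3)=3, deg(4)=5, deg(5)=5, deg(6)=4, deg(7)=5, deg(8)=5, deg(9)=3)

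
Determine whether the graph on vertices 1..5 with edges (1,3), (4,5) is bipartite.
Yes. Partition: {1, 2, 4}, {3, 5}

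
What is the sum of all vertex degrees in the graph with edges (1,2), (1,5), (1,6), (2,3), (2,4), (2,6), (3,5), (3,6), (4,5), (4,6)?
20 (handshake: sum of degrees = 2|E| = 2 x 10 = 20)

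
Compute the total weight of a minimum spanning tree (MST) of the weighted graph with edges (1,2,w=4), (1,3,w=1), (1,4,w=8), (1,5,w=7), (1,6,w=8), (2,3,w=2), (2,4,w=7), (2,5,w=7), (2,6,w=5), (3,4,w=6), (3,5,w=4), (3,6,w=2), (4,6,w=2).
11 (MST edges: (1,3,w=1), (2,3,w=2), (3,5,w=4), (3,6,w=2), (4,6,w=2); sum of weights 1 + 2 + 4 + 2 + 2 = 11)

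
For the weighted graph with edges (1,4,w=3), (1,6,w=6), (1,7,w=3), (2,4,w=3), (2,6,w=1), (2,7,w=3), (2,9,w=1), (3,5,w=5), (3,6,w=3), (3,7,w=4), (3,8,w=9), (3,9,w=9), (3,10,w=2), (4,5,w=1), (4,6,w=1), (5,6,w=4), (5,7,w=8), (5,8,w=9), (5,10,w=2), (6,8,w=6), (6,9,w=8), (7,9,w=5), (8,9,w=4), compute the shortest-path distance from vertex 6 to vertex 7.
4 (path: 6 -> 2 -> 7; weights 1 + 3 = 4)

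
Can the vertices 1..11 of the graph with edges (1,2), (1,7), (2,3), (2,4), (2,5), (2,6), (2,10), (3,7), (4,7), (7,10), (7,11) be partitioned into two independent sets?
Yes. Partition: {1, 3, 4, 5, 6, 8, 9, 10, 11}, {2, 7}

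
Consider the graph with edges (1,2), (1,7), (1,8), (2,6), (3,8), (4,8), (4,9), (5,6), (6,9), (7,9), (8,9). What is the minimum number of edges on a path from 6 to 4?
2 (path: 6 -> 9 -> 4, 2 edges)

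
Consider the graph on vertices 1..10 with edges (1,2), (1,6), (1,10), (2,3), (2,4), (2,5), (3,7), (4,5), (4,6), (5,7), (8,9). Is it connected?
No, it has 2 components: {1, 2, 3, 4, 5, 6, 7, 10}, {8, 9}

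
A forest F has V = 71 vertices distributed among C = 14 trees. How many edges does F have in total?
57 (Each of the 14 component trees on V_i vertices has V_i - 1 edges; summing gives V - C = 71 - 14 = 57)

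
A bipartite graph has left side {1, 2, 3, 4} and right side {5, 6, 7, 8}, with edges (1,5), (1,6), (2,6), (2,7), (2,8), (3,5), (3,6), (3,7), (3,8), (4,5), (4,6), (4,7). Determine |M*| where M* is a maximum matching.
4 (matching: (1,6), (2,8), (3,7), (4,5); upper bound min(|L|,|R|) = min(4,4) = 4)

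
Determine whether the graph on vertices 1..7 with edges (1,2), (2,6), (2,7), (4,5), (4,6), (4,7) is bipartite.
Yes. Partition: {1, 3, 5, 6, 7}, {2, 4}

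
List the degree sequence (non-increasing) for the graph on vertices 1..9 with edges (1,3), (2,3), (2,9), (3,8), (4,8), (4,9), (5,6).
[3, 2, 2, 2, 2, 1, 1, 1, 0] (degrees: deg(1)=1, deg(2)=2, deg(3)=3, deg(4)=2, deg(5)=1, deg(6)=1, deg(7)=0, deg(8)=2, deg(9)=2)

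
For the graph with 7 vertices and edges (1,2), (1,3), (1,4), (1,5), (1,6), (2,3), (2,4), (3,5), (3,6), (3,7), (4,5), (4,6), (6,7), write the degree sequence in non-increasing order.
[5, 5, 4, 4, 3, 3, 2] (degrees: deg(1)=5, deg(2)=3, deg(3)=5, deg(4)=4, deg(5)=3, deg(6)=4, deg(7)=2)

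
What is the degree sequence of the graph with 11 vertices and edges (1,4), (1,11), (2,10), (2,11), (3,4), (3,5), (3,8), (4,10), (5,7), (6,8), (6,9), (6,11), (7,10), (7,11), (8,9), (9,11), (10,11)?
[6, 4, 3, 3, 3, 3, 3, 3, 2, 2, 2] (degrees: deg(1)=2, deg(2)=2, deg(3)=3, deg(4)=3, deg(5)=2, deg(6)=3, deg(7)=3, deg(8)=3, deg(9)=3, deg(10)=4, deg(11)=6)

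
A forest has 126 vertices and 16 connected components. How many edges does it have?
110 (Each of the 16 component trees on V_i vertices has V_i - 1 edges; summing gives V - C = 126 - 16 = 110)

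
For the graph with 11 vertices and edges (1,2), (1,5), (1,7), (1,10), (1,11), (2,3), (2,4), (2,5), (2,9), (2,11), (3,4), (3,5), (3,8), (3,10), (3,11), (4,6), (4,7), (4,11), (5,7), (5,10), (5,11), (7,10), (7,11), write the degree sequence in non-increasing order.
[6, 6, 6, 6, 5, 5, 5, 4, 1, 1, 1] (degrees: deg(1)=5, deg(2)=6, deg(3)=6, deg(4)=5, deg(5)=6, deg(6)=1, deg(7)=5, deg(8)=1, deg(9)=1, deg(10)=4, deg(11)=6)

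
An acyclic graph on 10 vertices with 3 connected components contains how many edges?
7 (Each of the 3 component trees on V_i vertices has V_i - 1 edges; summing gives V - C = 10 - 3 = 7)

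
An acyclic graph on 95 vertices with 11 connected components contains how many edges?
84 (Each of the 11 component trees on V_i vertices has V_i - 1 edges; summing gives V - C = 95 - 11 = 84)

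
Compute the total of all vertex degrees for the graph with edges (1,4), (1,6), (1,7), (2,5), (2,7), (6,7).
12 (handshake: sum of degrees = 2|E| = 2 x 6 = 12)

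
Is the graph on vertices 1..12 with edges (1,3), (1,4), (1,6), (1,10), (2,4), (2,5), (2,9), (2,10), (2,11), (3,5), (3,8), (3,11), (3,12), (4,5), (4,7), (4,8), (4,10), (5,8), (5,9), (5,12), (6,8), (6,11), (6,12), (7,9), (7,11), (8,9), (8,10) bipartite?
No (odd cycle of length 3: 4 -> 1 -> 10 -> 4)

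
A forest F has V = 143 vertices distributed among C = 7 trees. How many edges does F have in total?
136 (Each of the 7 component trees on V_i vertices has V_i - 1 edges; summing gives V - C = 143 - 7 = 136)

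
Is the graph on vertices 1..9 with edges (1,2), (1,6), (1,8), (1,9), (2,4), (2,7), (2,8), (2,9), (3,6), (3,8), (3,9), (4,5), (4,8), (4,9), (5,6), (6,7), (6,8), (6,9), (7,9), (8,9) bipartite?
No (odd cycle of length 3: 6 -> 1 -> 9 -> 6)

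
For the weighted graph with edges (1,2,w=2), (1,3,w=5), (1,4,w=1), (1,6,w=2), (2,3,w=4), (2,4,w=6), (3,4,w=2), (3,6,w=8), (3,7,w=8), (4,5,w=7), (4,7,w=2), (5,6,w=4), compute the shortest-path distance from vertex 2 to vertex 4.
3 (path: 2 -> 1 -> 4; weights 2 + 1 = 3)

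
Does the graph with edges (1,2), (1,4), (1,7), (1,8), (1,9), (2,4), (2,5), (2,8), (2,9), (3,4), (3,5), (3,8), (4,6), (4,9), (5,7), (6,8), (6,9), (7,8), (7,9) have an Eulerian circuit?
No (8 vertices have odd degree: {1, 2, 3, 4, 5, 6, 8, 9}; Eulerian circuit requires 0)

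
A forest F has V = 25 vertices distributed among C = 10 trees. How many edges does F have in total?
15 (Each of the 10 component trees on V_i vertices has V_i - 1 edges; summing gives V - C = 25 - 10 = 15)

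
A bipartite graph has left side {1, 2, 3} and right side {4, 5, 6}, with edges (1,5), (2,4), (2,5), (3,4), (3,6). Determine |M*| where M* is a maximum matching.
3 (matching: (1,5), (2,4), (3,6); upper bound min(|L|,|R|) = min(3,3) = 3)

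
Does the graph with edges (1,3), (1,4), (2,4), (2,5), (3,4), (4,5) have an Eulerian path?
Yes — and in fact it has an Eulerian circuit (the graph is connected and all 5 vertices have even degree)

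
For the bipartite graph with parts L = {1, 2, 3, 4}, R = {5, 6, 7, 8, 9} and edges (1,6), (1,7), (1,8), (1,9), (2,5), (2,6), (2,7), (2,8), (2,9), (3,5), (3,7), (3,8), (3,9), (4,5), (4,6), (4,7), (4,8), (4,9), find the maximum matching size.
4 (matching: (1,9), (2,8), (3,7), (4,6); upper bound min(|L|,|R|) = min(4,5) = 4)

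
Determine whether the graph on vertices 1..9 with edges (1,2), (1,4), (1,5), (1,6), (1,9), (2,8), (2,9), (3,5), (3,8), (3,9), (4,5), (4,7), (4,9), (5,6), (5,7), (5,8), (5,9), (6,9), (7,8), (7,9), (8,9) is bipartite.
No (odd cycle of length 3: 4 -> 1 -> 5 -> 4)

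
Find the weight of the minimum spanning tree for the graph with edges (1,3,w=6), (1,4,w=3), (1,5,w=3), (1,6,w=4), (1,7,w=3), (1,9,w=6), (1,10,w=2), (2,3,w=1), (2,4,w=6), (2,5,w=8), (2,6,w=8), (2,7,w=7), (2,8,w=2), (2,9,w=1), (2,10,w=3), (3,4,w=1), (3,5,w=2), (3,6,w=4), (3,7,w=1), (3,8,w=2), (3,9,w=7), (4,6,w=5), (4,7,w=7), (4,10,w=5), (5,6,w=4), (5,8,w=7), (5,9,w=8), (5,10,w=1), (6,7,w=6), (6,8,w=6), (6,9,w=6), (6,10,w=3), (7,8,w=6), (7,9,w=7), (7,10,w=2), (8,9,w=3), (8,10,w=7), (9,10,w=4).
14 (MST edges: (1,10,w=2), (2,3,w=1), (2,8,w=2), (2,9,w=1), (3,4,w=1), (3,5,w=2), (3,7,w=1), (5,10,w=1), (6,10,w=3); sum of weights 2 + 1 + 2 + 1 + 1 + 2 + 1 + 1 + 3 = 14)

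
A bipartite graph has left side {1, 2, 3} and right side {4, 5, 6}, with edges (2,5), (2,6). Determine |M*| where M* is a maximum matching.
1 (matching: (2,6); upper bound min(|L|,|R|) = min(3,3) = 3)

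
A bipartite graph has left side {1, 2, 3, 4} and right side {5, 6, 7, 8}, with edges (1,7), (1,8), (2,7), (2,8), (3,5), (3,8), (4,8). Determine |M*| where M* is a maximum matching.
3 (matching: (1,8), (2,7), (3,5); upper bound min(|L|,|R|) = min(4,4) = 4)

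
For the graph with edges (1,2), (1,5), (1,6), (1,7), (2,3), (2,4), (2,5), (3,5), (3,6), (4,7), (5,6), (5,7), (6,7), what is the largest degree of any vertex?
5 (attained at vertex 5)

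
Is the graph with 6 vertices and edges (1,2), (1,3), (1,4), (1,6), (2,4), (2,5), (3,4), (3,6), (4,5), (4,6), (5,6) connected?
Yes (BFS from 1 visits [1, 2, 3, 4, 6, 5] — all 6 vertices reached)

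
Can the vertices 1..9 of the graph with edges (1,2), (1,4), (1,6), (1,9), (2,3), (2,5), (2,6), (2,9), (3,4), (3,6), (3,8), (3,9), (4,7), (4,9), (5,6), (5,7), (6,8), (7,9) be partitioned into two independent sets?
No (odd cycle of length 3: 6 -> 1 -> 2 -> 6)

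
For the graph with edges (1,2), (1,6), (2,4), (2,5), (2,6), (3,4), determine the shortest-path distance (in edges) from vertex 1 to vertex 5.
2 (path: 1 -> 2 -> 5, 2 edges)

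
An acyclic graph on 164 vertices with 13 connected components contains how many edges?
151 (Each of the 13 component trees on V_i vertices has V_i - 1 edges; summing gives V - C = 164 - 13 = 151)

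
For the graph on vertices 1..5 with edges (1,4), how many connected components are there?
4 (components: {1, 4}, {2}, {3}, {5})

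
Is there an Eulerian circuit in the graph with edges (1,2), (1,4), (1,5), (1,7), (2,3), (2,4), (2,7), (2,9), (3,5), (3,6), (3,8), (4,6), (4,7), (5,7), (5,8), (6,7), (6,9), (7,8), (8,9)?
No (2 vertices have odd degree: {2, 9}; Eulerian circuit requires 0)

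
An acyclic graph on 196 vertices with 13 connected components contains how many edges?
183 (Each of the 13 component trees on V_i vertices has V_i - 1 edges; summing gives V - C = 196 - 13 = 183)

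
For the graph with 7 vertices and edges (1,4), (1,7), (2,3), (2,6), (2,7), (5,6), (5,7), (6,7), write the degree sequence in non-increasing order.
[4, 3, 3, 2, 2, 1, 1] (degrees: deg(1)=2, deg(2)=3, deg(3)=1, deg(4)=1, deg(5)=2, deg(6)=3, deg(7)=4)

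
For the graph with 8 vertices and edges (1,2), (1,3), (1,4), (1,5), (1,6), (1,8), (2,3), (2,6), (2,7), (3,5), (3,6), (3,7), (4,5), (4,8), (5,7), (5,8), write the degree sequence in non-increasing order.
[6, 5, 5, 4, 3, 3, 3, 3] (degrees: deg(1)=6, deg(2)=4, deg(3)=5, deg(4)=3, deg(5)=5, deg(6)=3, deg(7)=3, deg(8)=3)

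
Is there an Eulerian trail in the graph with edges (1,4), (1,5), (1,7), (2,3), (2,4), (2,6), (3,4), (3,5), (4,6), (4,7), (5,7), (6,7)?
No (6 vertices have odd degree: {1, 2, 3, 4, 5, 6}; Eulerian path requires 0 or 2)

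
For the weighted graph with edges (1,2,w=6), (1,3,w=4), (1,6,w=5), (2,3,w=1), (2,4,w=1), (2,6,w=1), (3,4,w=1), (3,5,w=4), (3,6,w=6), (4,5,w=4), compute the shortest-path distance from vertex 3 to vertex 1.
4 (path: 3 -> 1; weights 4 = 4)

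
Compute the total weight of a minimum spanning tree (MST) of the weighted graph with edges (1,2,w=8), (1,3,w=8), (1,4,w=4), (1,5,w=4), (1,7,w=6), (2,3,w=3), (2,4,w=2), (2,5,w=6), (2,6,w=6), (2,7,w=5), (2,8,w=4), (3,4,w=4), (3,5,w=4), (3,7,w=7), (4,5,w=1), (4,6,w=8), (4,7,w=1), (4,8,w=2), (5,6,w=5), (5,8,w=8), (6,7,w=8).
18 (MST edges: (1,4,w=4), (2,3,w=3), (2,4,w=2), (4,5,w=1), (4,7,w=1), (4,8,w=2), (5,6,w=5); sum of weights 4 + 3 + 2 + 1 + 1 + 2 + 5 = 18)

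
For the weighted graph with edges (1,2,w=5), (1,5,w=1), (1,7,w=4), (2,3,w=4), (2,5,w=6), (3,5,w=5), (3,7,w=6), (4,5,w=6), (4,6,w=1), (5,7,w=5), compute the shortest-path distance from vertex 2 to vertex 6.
13 (path: 2 -> 5 -> 4 -> 6; weights 6 + 6 + 1 = 13)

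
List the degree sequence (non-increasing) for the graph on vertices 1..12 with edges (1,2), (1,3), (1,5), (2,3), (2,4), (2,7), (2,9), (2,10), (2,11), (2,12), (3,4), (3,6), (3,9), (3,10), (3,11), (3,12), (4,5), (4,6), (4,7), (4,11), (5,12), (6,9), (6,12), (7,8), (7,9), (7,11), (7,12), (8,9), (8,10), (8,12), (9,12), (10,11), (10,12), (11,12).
[9, 8, 8, 6, 6, 6, 6, 5, 4, 4, 3, 3] (degrees: deg(1)=3, deg(2)=8, deg(3)=8, deg(4)=6, deg(5)=3, deg(6)=4, deg(7)=6, deg(8)=4, deg(9)=6, deg(10)=5, deg(11)=6, deg(12)=9)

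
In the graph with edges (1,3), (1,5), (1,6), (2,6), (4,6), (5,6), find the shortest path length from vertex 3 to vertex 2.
3 (path: 3 -> 1 -> 6 -> 2, 3 edges)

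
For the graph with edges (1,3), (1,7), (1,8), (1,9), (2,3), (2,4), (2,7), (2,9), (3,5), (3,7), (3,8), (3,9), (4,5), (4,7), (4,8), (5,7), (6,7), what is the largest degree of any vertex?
6 (attained at vertices 3, 7)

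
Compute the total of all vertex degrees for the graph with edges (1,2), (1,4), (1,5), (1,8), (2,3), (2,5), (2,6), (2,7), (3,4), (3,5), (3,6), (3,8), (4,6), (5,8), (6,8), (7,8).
32 (handshake: sum of degrees = 2|E| = 2 x 16 = 32)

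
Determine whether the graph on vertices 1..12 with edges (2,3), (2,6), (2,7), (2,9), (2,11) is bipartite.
Yes. Partition: {1, 2, 4, 5, 8, 10, 12}, {3, 6, 7, 9, 11}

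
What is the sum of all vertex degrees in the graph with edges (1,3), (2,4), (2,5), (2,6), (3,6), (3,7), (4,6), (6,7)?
16 (handshake: sum of degrees = 2|E| = 2 x 8 = 16)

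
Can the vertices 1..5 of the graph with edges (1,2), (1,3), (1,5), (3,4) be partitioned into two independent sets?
Yes. Partition: {1, 4}, {2, 3, 5}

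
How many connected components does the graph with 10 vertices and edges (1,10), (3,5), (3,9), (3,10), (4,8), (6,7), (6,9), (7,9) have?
3 (components: {1, 3, 5, 6, 7, 9, 10}, {2}, {4, 8})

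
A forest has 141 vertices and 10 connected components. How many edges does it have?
131 (Each of the 10 component trees on V_i vertices has V_i - 1 edges; summing gives V - C = 141 - 10 = 131)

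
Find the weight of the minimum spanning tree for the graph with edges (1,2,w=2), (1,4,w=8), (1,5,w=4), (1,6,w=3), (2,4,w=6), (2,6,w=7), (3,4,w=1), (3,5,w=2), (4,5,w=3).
12 (MST edges: (1,2,w=2), (1,5,w=4), (1,6,w=3), (3,4,w=1), (3,5,w=2); sum of weights 2 + 4 + 3 + 1 + 2 = 12)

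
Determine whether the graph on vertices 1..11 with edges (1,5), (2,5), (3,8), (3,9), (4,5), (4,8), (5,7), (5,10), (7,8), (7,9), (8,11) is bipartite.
Yes. Partition: {1, 2, 3, 4, 6, 7, 10, 11}, {5, 8, 9}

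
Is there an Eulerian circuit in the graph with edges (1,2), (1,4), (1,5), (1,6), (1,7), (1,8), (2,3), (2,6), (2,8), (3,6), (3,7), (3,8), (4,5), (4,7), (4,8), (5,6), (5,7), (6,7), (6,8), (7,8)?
Yes (the graph is connected and all 8 vertices have even degree)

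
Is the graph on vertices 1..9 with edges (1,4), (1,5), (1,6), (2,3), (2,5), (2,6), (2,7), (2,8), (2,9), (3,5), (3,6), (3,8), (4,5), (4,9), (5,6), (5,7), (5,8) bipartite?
No (odd cycle of length 3: 5 -> 1 -> 4 -> 5)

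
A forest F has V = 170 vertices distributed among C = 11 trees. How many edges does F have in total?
159 (Each of the 11 component trees on V_i vertices has V_i - 1 edges; summing gives V - C = 170 - 11 = 159)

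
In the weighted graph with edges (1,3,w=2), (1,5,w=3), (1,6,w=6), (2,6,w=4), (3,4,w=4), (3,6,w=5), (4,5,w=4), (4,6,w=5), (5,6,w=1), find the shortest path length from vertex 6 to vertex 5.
1 (path: 6 -> 5; weights 1 = 1)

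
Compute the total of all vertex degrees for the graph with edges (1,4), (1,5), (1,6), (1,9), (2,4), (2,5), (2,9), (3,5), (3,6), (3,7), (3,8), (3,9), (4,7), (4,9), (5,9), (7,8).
32 (handshake: sum of degrees = 2|E| = 2 x 16 = 32)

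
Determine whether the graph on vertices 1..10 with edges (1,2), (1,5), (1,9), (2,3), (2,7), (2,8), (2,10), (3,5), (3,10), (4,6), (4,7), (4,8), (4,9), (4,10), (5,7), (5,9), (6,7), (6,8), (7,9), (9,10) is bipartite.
No (odd cycle of length 3: 5 -> 1 -> 9 -> 5)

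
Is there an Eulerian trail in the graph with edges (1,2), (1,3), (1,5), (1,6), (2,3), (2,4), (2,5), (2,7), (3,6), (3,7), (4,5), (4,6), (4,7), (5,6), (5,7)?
Yes (the graph is connected and exactly 2 vertices have odd degree: {2, 5}; any Eulerian path must start and end at those)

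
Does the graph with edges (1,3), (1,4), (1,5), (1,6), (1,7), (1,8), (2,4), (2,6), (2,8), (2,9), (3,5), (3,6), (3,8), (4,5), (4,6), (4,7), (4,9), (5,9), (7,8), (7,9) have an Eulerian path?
Yes — and in fact it has an Eulerian circuit (the graph is connected and all 9 vertices have even degree)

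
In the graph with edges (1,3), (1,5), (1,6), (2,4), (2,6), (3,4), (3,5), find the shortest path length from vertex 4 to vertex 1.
2 (path: 4 -> 3 -> 1, 2 edges)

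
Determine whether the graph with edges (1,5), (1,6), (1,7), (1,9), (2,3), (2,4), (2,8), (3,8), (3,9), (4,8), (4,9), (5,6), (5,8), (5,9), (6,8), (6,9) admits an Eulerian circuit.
No (6 vertices have odd degree: {2, 3, 4, 7, 8, 9}; Eulerian circuit requires 0)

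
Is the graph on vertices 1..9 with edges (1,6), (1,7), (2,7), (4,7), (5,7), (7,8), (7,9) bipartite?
Yes. Partition: {1, 2, 3, 4, 5, 8, 9}, {6, 7}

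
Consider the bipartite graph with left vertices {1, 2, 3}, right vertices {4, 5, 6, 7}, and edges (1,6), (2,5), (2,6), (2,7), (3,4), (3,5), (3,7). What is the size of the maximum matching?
3 (matching: (1,6), (2,7), (3,5); upper bound min(|L|,|R|) = min(3,4) = 3)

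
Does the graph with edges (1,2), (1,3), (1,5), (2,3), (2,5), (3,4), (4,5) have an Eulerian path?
No (4 vertices have odd degree: {1, 2, 3, 5}; Eulerian path requires 0 or 2)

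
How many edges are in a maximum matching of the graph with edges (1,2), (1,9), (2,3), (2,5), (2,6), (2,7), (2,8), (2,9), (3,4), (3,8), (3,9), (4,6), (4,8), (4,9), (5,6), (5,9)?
4 (matching: (2,7), (3,8), (4,9), (5,6); upper bound floor(n/2) = floor(9/2) = 4)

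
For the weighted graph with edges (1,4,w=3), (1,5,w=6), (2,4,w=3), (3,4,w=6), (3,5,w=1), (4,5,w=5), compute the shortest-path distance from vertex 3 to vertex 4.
6 (path: 3 -> 4; weights 6 = 6)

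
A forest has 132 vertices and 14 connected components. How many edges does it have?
118 (Each of the 14 component trees on V_i vertices has V_i - 1 edges; summing gives V - C = 132 - 14 = 118)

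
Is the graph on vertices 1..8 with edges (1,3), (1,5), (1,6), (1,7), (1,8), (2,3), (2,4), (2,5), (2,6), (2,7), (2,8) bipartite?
Yes. Partition: {1, 2}, {3, 4, 5, 6, 7, 8}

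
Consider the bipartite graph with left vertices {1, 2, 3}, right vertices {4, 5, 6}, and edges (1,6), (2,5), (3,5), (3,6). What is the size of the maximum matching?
2 (matching: (1,6), (2,5); upper bound min(|L|,|R|) = min(3,3) = 3)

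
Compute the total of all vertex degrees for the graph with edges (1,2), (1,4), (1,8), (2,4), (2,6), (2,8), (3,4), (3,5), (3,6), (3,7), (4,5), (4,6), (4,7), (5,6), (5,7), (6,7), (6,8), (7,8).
36 (handshake: sum of degrees = 2|E| = 2 x 18 = 36)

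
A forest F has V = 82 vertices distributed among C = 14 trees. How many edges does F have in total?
68 (Each of the 14 component trees on V_i vertices has V_i - 1 edges; summing gives V - C = 82 - 14 = 68)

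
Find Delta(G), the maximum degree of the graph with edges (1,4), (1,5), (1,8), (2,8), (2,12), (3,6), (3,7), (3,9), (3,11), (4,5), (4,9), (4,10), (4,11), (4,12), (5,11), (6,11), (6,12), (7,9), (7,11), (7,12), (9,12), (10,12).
6 (attained at vertices 4, 12)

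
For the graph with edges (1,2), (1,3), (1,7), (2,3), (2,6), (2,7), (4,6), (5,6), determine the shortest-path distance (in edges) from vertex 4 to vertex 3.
3 (path: 4 -> 6 -> 2 -> 3, 3 edges)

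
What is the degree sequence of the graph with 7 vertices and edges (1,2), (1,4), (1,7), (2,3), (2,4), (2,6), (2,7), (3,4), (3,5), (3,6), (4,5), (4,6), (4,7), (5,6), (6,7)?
[6, 5, 5, 4, 4, 3, 3] (degrees: deg(1)=3, deg(2)=5, deg(3)=4, deg(4)=6, deg(5)=3, deg(6)=5, deg(7)=4)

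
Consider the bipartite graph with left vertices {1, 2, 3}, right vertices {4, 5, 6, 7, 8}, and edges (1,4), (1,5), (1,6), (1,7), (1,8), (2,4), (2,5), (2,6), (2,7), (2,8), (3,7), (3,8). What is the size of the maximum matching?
3 (matching: (1,8), (2,6), (3,7); upper bound min(|L|,|R|) = min(3,5) = 3)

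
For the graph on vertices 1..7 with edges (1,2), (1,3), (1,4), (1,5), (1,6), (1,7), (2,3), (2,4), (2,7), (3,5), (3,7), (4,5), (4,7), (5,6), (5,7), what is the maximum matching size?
3 (matching: (1,7), (2,4), (5,6); upper bound floor(n/2) = floor(7/2) = 3)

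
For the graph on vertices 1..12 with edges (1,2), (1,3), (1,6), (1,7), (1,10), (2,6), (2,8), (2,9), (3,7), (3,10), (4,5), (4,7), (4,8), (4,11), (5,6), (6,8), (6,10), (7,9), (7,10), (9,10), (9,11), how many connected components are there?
2 (components: {1, 2, 3, 4, 5, 6, 7, 8, 9, 10, 11}, {12})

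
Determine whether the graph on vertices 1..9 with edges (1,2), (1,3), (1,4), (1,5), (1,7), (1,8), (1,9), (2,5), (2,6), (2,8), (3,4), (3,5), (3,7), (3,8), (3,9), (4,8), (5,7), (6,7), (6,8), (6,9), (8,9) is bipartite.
No (odd cycle of length 3: 9 -> 1 -> 3 -> 9)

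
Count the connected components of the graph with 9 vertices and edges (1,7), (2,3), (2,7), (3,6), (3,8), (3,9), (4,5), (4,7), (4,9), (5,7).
1 (components: {1, 2, 3, 4, 5, 6, 7, 8, 9})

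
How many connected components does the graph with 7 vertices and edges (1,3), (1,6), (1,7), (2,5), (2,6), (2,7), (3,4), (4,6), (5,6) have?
1 (components: {1, 2, 3, 4, 5, 6, 7})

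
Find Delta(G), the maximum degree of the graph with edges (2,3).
1 (attained at vertices 2, 3)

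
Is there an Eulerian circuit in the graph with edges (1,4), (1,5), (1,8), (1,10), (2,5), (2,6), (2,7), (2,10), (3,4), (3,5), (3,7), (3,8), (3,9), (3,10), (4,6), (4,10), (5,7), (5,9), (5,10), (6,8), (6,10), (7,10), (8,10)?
Yes (the graph is connected and all 10 vertices have even degree)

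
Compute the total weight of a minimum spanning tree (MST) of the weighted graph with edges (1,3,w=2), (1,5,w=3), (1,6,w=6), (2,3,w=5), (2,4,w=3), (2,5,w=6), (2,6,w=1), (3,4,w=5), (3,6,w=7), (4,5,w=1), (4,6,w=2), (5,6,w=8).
9 (MST edges: (1,3,w=2), (1,5,w=3), (2,6,w=1), (4,5,w=1), (4,6,w=2); sum of weights 2 + 3 + 1 + 1 + 2 = 9)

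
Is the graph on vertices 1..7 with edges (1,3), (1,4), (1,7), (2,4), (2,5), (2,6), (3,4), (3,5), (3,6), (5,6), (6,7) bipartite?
No (odd cycle of length 3: 4 -> 1 -> 3 -> 4)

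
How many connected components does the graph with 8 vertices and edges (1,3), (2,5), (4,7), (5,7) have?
4 (components: {1, 3}, {2, 4, 5, 7}, {6}, {8})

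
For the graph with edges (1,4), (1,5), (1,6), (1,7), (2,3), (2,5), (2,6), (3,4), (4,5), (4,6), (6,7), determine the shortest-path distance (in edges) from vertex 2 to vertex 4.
2 (path: 2 -> 5 -> 4, 2 edges)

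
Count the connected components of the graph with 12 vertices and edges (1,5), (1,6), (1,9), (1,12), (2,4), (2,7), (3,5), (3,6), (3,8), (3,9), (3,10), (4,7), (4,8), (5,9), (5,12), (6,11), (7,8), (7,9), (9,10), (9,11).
1 (components: {1, 2, 3, 4, 5, 6, 7, 8, 9, 10, 11, 12})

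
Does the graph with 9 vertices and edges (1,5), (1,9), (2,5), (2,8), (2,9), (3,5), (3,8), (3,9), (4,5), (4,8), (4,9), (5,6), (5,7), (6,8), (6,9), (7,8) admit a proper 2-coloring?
Yes. Partition: {1, 2, 3, 4, 6, 7}, {5, 8, 9}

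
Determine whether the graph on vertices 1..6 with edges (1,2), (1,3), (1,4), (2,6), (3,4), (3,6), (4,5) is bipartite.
No (odd cycle of length 3: 4 -> 1 -> 3 -> 4)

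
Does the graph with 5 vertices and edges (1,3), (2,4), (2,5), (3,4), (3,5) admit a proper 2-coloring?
Yes. Partition: {1, 4, 5}, {2, 3}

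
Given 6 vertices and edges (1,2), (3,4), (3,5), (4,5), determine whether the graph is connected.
No, it has 3 components: {1, 2}, {3, 4, 5}, {6}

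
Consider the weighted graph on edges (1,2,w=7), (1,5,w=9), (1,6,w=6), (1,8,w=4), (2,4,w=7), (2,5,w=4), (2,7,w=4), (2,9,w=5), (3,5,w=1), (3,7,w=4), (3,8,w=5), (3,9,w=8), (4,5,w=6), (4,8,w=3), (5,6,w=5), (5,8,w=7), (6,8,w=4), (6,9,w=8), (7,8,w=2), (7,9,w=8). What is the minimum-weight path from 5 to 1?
9 (path: 5 -> 1; weights 9 = 9)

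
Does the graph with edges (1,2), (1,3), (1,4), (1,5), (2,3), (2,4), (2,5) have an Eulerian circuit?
Yes (the graph is connected and all 5 vertices have even degree)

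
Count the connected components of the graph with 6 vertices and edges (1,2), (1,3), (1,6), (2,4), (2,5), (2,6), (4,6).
1 (components: {1, 2, 3, 4, 5, 6})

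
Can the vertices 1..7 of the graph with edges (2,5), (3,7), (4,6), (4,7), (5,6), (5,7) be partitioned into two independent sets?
Yes. Partition: {1, 2, 6, 7}, {3, 4, 5}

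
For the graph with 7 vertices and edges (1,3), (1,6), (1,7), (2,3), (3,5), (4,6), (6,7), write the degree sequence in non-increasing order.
[3, 3, 3, 2, 1, 1, 1] (degrees: deg(1)=3, deg(2)=1, deg(3)=3, deg(4)=1, deg(5)=1, deg(6)=3, deg(7)=2)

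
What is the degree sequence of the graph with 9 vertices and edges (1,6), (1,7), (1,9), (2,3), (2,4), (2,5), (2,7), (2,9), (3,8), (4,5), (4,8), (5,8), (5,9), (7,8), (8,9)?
[5, 5, 4, 4, 3, 3, 3, 2, 1] (degrees: deg(1)=3, deg(2)=5, deg(3)=2, deg(4)=3, deg(5)=4, deg(6)=1, deg(7)=3, deg(8)=5, deg(9)=4)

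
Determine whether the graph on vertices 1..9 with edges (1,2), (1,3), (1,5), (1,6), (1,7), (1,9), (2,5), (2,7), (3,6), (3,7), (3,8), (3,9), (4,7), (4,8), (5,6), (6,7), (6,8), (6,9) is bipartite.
No (odd cycle of length 3: 6 -> 1 -> 7 -> 6)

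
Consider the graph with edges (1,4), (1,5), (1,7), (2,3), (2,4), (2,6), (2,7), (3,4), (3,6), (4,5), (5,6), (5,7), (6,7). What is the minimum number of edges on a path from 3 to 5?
2 (path: 3 -> 6 -> 5, 2 edges)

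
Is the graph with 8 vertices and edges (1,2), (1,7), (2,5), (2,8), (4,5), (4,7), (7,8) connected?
No, it has 3 components: {1, 2, 4, 5, 7, 8}, {3}, {6}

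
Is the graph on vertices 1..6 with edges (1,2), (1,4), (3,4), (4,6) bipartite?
Yes. Partition: {1, 3, 5, 6}, {2, 4}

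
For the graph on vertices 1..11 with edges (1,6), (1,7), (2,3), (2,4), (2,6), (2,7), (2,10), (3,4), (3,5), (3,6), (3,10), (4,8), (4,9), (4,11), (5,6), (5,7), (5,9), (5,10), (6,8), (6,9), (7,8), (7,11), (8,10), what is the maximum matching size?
5 (matching: (2,3), (4,11), (5,10), (6,9), (7,8); upper bound floor(n/2) = floor(11/2) = 5)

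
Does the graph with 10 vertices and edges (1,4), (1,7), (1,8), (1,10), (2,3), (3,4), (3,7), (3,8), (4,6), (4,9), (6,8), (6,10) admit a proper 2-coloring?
Yes. Partition: {1, 3, 5, 6, 9}, {2, 4, 7, 8, 10}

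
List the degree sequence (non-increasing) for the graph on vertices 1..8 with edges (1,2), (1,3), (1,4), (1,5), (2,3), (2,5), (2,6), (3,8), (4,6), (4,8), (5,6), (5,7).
[4, 4, 4, 3, 3, 3, 2, 1] (degrees: deg(1)=4, deg(2)=4, deg(3)=3, deg(4)=3, deg(5)=4, deg(6)=3, deg(7)=1, deg(8)=2)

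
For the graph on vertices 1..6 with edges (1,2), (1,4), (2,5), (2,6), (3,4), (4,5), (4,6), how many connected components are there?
1 (components: {1, 2, 3, 4, 5, 6})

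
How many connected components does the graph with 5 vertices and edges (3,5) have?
4 (components: {1}, {2}, {3, 5}, {4})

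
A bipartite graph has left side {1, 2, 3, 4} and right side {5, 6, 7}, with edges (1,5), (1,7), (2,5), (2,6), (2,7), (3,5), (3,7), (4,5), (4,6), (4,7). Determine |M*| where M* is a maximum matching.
3 (matching: (1,7), (2,6), (3,5); upper bound min(|L|,|R|) = min(4,3) = 3)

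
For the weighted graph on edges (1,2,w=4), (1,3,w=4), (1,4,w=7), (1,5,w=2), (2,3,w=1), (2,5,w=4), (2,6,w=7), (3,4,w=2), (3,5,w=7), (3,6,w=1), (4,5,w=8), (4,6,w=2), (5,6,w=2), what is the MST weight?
8 (MST edges: (1,5,w=2), (2,3,w=1), (3,4,w=2), (3,6,w=1), (5,6,w=2); sum of weights 2 + 1 + 2 + 1 + 2 = 8)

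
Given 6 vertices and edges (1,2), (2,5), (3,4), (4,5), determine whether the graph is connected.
No, it has 2 components: {1, 2, 3, 4, 5}, {6}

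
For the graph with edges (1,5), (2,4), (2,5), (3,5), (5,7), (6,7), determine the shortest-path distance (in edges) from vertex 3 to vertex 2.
2 (path: 3 -> 5 -> 2, 2 edges)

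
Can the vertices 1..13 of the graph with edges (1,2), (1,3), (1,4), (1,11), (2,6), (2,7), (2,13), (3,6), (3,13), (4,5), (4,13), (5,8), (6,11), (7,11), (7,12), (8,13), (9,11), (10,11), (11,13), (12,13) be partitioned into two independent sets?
Yes. Partition: {1, 5, 6, 7, 9, 10, 13}, {2, 3, 4, 8, 11, 12}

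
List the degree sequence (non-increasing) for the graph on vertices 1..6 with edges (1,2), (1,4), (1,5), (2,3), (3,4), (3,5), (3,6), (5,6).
[4, 3, 3, 2, 2, 2] (degrees: deg(1)=3, deg(2)=2, deg(3)=4, deg(4)=2, deg(5)=3, deg(6)=2)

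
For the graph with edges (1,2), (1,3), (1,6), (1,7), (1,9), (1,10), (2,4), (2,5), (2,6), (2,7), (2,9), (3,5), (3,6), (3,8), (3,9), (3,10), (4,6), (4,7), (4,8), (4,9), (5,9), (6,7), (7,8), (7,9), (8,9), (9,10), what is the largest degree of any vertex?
8 (attained at vertex 9)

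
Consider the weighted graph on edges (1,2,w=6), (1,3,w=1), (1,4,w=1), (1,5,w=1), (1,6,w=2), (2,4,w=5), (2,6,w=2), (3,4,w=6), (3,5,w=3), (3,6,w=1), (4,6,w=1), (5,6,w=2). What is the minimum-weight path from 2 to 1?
4 (path: 2 -> 6 -> 1; weights 2 + 2 = 4)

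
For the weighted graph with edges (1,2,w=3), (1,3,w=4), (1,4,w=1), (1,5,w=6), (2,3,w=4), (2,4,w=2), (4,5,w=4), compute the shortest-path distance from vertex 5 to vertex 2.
6 (path: 5 -> 4 -> 2; weights 4 + 2 = 6)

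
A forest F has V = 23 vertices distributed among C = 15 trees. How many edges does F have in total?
8 (Each of the 15 component trees on V_i vertices has V_i - 1 edges; summing gives V - C = 23 - 15 = 8)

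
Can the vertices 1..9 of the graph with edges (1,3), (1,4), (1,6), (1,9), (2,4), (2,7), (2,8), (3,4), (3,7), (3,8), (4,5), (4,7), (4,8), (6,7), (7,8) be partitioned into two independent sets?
No (odd cycle of length 3: 4 -> 1 -> 3 -> 4)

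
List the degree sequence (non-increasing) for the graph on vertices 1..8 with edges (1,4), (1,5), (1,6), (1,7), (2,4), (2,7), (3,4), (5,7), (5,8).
[4, 3, 3, 3, 2, 1, 1, 1] (degrees: deg(1)=4, deg(2)=2, deg(3)=1, deg(4)=3, deg(5)=3, deg(6)=1, deg(7)=3, deg(8)=1)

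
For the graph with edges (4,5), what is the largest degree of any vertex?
1 (attained at vertices 4, 5)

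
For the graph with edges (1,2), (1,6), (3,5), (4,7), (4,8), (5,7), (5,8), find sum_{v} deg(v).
14 (handshake: sum of degrees = 2|E| = 2 x 7 = 14)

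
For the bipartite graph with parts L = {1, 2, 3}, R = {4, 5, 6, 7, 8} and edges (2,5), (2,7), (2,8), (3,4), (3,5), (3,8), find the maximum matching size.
2 (matching: (2,7), (3,8); upper bound min(|L|,|R|) = min(3,5) = 3)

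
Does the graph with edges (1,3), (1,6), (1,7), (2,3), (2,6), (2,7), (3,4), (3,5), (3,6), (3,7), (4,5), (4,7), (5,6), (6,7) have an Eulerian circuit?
No (6 vertices have odd degree: {1, 2, 4, 5, 6, 7}; Eulerian circuit requires 0)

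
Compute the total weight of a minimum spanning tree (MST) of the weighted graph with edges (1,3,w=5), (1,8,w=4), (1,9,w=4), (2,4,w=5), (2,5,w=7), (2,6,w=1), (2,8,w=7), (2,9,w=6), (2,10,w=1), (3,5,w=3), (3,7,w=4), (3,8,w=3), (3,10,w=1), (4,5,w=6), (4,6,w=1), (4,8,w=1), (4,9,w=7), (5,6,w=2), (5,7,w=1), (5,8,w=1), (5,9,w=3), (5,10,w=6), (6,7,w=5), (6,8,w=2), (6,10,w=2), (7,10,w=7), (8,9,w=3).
14 (MST edges: (1,8,w=4), (2,6,w=1), (2,10,w=1), (3,10,w=1), (4,6,w=1), (4,8,w=1), (5,7,w=1), (5,8,w=1), (5,9,w=3); sum of weights 4 + 1 + 1 + 1 + 1 + 1 + 1 + 1 + 3 = 14)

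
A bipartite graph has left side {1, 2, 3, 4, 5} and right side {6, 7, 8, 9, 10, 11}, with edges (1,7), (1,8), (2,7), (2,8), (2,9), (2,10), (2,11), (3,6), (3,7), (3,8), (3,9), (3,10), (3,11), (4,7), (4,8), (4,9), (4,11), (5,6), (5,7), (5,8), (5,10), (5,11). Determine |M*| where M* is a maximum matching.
5 (matching: (1,8), (2,11), (3,10), (4,9), (5,7); upper bound min(|L|,|R|) = min(5,6) = 5)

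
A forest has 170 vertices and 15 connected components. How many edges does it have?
155 (Each of the 15 component trees on V_i vertices has V_i - 1 edges; summing gives V - C = 170 - 15 = 155)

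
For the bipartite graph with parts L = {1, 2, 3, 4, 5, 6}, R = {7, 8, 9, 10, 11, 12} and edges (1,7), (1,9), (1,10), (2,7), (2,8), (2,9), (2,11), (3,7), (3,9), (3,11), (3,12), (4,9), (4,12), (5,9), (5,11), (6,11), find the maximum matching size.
6 (matching: (1,10), (2,8), (3,7), (4,12), (5,9), (6,11); upper bound min(|L|,|R|) = min(6,6) = 6)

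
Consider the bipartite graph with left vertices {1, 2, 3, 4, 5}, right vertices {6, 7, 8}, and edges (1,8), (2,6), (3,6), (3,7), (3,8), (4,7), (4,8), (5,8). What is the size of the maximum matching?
3 (matching: (1,8), (2,6), (3,7); upper bound min(|L|,|R|) = min(5,3) = 3)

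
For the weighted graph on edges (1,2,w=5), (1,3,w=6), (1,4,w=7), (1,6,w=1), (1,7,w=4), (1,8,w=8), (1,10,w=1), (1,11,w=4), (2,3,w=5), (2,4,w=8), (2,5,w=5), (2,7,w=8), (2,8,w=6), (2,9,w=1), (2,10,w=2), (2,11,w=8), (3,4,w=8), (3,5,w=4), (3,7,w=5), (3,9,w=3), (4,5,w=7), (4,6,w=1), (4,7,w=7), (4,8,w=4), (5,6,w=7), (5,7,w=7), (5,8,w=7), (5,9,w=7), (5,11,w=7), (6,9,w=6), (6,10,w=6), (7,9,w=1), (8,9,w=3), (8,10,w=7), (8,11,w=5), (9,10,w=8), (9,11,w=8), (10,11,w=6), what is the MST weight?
21 (MST edges: (1,6,w=1), (1,10,w=1), (1,11,w=4), (2,9,w=1), (2,10,w=2), (3,5,w=4), (3,9,w=3), (4,6,w=1), (7,9,w=1), (8,9,w=3); sum of weights 1 + 1 + 4 + 1 + 2 + 4 + 3 + 1 + 1 + 3 = 21)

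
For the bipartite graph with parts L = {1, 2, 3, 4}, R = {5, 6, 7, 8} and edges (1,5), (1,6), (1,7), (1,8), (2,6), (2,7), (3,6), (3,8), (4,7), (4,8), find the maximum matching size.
4 (matching: (1,5), (2,7), (3,6), (4,8); upper bound min(|L|,|R|) = min(4,4) = 4)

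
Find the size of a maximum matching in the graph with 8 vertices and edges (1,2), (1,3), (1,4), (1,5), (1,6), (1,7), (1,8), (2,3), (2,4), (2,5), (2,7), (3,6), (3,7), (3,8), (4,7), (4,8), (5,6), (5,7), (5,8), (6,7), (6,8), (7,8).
4 (matching: (1,7), (2,4), (3,8), (5,6); upper bound floor(n/2) = floor(8/2) = 4)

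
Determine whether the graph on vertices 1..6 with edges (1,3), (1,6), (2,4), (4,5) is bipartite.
Yes. Partition: {1, 2, 5}, {3, 4, 6}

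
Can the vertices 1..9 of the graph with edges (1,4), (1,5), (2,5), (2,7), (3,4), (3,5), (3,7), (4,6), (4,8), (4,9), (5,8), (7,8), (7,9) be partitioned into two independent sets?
Yes. Partition: {1, 2, 3, 6, 8, 9}, {4, 5, 7}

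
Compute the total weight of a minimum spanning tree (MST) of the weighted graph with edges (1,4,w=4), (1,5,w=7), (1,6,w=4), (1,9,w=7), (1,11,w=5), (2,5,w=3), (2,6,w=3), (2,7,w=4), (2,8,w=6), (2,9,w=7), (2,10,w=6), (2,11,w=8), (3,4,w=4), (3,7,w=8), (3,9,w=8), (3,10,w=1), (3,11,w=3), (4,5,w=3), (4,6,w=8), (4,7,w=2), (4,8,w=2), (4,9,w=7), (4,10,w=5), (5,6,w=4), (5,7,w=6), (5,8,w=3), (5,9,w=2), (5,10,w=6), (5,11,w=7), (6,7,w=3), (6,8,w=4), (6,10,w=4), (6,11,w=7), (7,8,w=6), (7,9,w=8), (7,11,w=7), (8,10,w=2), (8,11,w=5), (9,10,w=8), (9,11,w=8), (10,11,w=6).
25 (MST edges: (1,4,w=4), (2,5,w=3), (2,6,w=3), (3,10,w=1), (3,11,w=3), (4,5,w=3), (4,7,w=2), (4,8,w=2), (5,9,w=2), (8,10,w=2); sum of weights 4 + 3 + 3 + 1 + 3 + 3 + 2 + 2 + 2 + 2 = 25)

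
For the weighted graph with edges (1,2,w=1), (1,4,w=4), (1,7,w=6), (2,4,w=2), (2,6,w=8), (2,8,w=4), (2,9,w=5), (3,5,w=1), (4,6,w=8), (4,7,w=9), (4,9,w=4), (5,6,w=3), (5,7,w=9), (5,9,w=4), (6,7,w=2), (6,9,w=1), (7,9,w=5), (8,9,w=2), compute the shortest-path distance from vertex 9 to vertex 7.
3 (path: 9 -> 6 -> 7; weights 1 + 2 = 3)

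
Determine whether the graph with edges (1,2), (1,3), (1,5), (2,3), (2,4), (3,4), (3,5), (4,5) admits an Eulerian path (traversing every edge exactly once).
No (4 vertices have odd degree: {1, 2, 4, 5}; Eulerian path requires 0 or 2)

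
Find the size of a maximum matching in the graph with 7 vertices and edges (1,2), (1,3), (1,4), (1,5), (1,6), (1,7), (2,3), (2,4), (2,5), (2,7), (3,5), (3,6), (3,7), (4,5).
3 (matching: (1,6), (3,7), (4,5); upper bound floor(n/2) = floor(7/2) = 3)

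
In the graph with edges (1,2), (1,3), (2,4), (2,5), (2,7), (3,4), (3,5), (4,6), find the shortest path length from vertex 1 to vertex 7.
2 (path: 1 -> 2 -> 7, 2 edges)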